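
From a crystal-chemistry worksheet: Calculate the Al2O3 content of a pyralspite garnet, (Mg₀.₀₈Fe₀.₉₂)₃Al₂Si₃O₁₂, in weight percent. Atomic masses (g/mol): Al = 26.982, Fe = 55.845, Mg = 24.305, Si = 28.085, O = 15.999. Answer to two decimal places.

Formula mass = 490.172 g/mol.
2 Al → 1.0000 mol Al2O3 per formula unit; M(Al2O3) = 101.961, so Al2O3 mass = 101.961 g.
101.961/490.172 × 100 = 20.80 wt%.

20.80 wt%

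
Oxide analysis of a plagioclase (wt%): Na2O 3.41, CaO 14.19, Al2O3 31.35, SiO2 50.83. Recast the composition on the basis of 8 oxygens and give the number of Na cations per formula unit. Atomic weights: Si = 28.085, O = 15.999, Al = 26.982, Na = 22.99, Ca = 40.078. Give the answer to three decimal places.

Na2O: 3.41/61.979 = 0.05502 mol → 0.11004 mol Na, 0.05502 mol O.
CaO: 14.19/56.077 = 0.25304 mol → 0.25304 mol Ca, 0.25304 mol O.
Al2O3: 31.35/101.961 = 0.30747 mol → 0.61494 mol Al, 0.92241 mol O.
SiO2: 50.83/60.083 = 0.84600 mol → 0.84600 mol Si, 1.69200 mol O.
Total oxygen = 2.92247 mol. Normalization factor = 8/2.92247 = 2.73741.
Na per 8 O = 0.11004 × 2.73741 = 0.301.

0.301 Na apfu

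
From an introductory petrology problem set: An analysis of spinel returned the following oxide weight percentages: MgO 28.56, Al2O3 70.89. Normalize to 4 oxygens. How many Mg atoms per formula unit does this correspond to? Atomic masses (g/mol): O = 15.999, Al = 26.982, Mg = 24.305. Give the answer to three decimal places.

1.014 Mg apfu

28.56 wt% MgO ÷ 40.304 g/mol = 0.70861 mol, giving 0.70861 Mg and 0.70861 O.
70.89 wt% Al2O3 ÷ 101.961 g/mol = 0.69527 mol, giving 1.39054 Al and 2.08581 O.
Oxygen sums to 2.79442; scaling by 4/2.79442 = 1.43142 puts the formula on 4 O.
Mg: 0.70861 × 1.43142 = 1.014 atoms per formula unit.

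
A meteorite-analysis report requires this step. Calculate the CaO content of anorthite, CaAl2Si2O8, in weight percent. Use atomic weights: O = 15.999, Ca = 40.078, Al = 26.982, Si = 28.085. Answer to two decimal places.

M(CaAl2Si2O8) = 278.204 g/mol; M(CaO) = 56.077 g/mol.
Moles CaO per formula unit = 1 Ca ÷ 1 = 1.0000.
CaO fraction = (1.0000 × 56.077) / 278.204 = 56.077/278.204 = 0.2016.

20.16 wt%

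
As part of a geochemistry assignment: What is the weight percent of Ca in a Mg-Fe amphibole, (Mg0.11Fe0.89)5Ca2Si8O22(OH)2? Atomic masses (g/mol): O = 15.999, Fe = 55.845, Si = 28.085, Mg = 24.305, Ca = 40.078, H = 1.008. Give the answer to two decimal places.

Molar mass of (Mg0.11Fe0.89)5Ca2Si8O22(OH)2: 0.55*24.305 + 4.45*55.845 + 2*40.078 + 8*28.085 + 24*15.999 + 2*1.008 = 952.706 g/mol.
Mass of Ca per formula unit: 2 × 40.078 = 80.156 g.
Weight fraction Ca = 80.156 / 952.706 = 0.0841.

8.41 mass %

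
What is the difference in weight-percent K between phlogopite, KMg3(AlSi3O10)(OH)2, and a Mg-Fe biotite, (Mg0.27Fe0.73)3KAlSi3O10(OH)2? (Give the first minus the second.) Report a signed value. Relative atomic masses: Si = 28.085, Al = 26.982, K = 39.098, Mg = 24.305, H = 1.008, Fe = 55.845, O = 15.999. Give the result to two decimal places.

M(KMg3(AlSi3O10)(OH)2) = 417.254 g/mol, so wt% K = 39.098/417.254 × 100 = 9.37%.
M((Mg0.27Fe0.73)3KAlSi3O10(OH)2) = 486.327 g/mol, so wt% K = 39.098/486.327 × 100 = 8.04%.
9.37 − 8.04 = 1.33 pp.

1.33 percentage points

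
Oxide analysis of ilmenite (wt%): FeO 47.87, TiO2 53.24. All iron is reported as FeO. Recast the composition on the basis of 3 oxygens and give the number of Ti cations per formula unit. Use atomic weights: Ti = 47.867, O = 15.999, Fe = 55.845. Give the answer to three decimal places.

1.000 Ti apfu

FeO: 47.87/71.844 = 0.66630 mol → 0.66630 mol Fe, 0.66630 mol O.
TiO2: 53.24/79.865 = 0.66662 mol → 0.66662 mol Ti, 1.33324 mol O.
Total oxygen = 1.99954 mol. Normalization factor = 3/1.99954 = 1.50035.
Ti per 3 O = 0.66662 × 1.50035 = 1.000.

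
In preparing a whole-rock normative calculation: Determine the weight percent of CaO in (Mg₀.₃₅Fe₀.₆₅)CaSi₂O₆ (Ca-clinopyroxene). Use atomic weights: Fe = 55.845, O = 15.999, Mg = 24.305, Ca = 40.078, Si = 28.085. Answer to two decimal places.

23.66 wt%

M((Mg₀.₃₅Fe₀.₆₅)CaSi₂O₆) = 237.048 g/mol; M(CaO) = 56.077 g/mol.
Moles CaO per formula unit = 1 Ca ÷ 1 = 1.0000.
CaO fraction = (1.0000 × 56.077) / 237.048 = 56.077/237.048 = 0.2366.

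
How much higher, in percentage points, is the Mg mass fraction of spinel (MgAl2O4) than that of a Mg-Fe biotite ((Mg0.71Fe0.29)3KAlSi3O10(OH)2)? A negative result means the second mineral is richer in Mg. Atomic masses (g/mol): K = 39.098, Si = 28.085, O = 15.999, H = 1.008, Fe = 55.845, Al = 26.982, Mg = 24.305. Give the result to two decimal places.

5.44 percentage points

Mg in MgAl2O4: molar mass 142.265 g/mol; 1×24.305 = 24.305 g → 17.08 wt%.
Mg in (Mg0.71Fe0.29)3KAlSi3O10(OH)2: molar mass 444.694 g/mol; 2.13×24.305 = 51.770 g → 11.64 wt%.
Difference = 17.08 − 11.64 = 5.44 percentage points.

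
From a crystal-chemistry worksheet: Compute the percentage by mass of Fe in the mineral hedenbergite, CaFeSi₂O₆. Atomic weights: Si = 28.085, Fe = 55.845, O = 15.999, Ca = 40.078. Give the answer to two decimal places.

22.51 mass %

Formula mass = 1·40.078 + 1·55.845 + 2·28.085 + 6·15.999 = 248.087 g/mol, of which 55.845 g is Fe.
So Fe makes up 55.845/248.087 = 0.2251 of the mass, i.e. 22.51%.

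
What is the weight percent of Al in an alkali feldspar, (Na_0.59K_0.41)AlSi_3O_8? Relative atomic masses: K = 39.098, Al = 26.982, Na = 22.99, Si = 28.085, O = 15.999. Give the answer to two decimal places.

10.04 wt%

Molar mass of (Na_0.59K_0.41)AlSi_3O_8: 0.59*22.99 + 0.41*39.098 + 1*26.982 + 3*28.085 + 8*15.999 = 268.823 g/mol.
Mass of Al per formula unit: 1 × 26.982 = 26.982 g.
Weight fraction Al = 26.982 / 268.823 = 0.1004.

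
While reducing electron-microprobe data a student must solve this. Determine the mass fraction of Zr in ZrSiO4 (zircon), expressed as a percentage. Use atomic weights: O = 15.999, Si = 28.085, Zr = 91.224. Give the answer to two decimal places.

Formula mass = 1×91.224 + 1×28.085 + 4×15.999 = 183.305 g/mol, of which 91.224 g is Zr.
So Zr makes up 91.224/183.305 = 0.4977 of the mass, i.e. 49.77%.

49.77 mass %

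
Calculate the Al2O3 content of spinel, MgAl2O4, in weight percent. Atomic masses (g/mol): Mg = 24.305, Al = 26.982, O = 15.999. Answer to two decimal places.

71.67 wt%

Molar mass of MgAl2O4 = 1·24.305 + 2·26.982 + 4·15.999 = 142.265 g/mol.
Each formula unit contains 2 Al, equivalent to 2/2 = 1.0000 mol Al2O3.
M(Al2O3) = 2×26.982 + 3×15.999 = 101.961 g/mol.
Mass of Al2O3 per formula unit = 1.0000 × 101.961 = 101.961 g.
Al2O3 wt% = 101.961 / 142.265 × 100 = 71.67%.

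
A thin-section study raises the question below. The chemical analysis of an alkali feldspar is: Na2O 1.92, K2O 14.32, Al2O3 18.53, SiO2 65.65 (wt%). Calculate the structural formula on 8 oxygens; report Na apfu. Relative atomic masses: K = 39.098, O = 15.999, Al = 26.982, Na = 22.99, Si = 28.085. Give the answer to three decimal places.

1.92 wt% Na2O ÷ 61.979 g/mol = 0.03098 mol, giving 0.06196 Na and 0.03098 O.
14.32 wt% K2O ÷ 94.195 g/mol = 0.15203 mol, giving 0.30406 K and 0.15203 O.
18.53 wt% Al2O3 ÷ 101.961 g/mol = 0.18174 mol, giving 0.36348 Al and 0.54522 O.
65.65 wt% SiO2 ÷ 60.083 g/mol = 1.09266 mol, giving 1.09266 Si and 2.18532 O.
Oxygen sums to 2.91355; scaling by 8/2.91355 = 2.74579 puts the formula on 8 O.
Na: 0.06196 × 2.74579 = 0.170 atoms per formula unit.

0.170 Na apfu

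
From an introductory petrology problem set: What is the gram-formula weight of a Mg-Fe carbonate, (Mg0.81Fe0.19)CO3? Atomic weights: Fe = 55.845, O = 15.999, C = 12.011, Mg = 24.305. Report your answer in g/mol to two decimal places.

90.31 g/mol

M = 0.81(24.305) + 0.19(55.845) + 1(12.011) + 3(15.999)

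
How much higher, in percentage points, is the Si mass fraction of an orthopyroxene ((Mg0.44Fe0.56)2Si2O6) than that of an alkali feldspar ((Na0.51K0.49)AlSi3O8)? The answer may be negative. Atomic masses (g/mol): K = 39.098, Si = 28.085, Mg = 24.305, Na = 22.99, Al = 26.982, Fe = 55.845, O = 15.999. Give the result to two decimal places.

M((Mg0.44Fe0.56)2Si2O6) = 236.099 g/mol, so wt% Si = 56.170/236.099 × 100 = 23.79%.
M((Na0.51K0.49)AlSi3O8) = 270.112 g/mol, so wt% Si = 84.255/270.112 × 100 = 31.19%.
23.79 − 31.19 = -7.40 pp.

-7.40 percentage points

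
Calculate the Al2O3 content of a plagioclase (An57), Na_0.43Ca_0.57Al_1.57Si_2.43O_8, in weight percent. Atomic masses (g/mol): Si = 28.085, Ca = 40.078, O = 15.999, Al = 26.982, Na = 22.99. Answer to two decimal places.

29.50 wt%

Formula mass = 271.330 g/mol.
1.57 Al → 0.7850 mol Al2O3 per formula unit; M(Al2O3) = 101.961, so Al2O3 mass = 80.039 g.
80.039/271.330 × 100 = 29.50 wt%.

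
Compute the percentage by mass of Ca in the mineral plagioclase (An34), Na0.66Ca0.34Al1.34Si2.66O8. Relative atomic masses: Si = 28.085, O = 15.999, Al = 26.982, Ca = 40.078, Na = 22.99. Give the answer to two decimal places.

5.09 wt%

M(Na0.66Ca0.34Al1.34Si2.66O8) = 267.654 g/mol.
Ca contributes 0.34 × 40.078 = 13.627 g per mole.
13.627/267.654 = 0.0509 → 5.09%.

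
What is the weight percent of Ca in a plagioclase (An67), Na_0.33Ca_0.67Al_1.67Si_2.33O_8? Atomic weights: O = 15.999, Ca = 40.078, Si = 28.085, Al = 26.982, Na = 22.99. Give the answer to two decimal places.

Formula mass = 0.33*22.99 + 0.67*40.078 + 1.67*26.982 + 2.33*28.085 + 8*15.999 = 272.929 g/mol, of which 26.852 g is Ca.
So Ca makes up 26.852/272.929 = 0.0984 of the mass, i.e. 9.84%.

9.84 wt%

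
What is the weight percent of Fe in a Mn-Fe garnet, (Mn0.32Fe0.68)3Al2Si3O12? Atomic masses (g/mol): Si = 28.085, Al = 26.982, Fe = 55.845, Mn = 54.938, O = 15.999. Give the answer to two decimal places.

22.93 wt%

M((Mn0.32Fe0.68)3Al2Si3O12) = 496.871 g/mol.
Fe contributes 2.04 × 55.845 = 113.924 g per mole.
113.924/496.871 = 0.2293 → 22.93%.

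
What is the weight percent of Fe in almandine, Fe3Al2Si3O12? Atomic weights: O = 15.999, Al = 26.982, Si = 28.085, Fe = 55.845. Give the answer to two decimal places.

Molar mass of Fe3Al2Si3O12: 3×55.845 + 2×26.982 + 3×28.085 + 12×15.999 = 497.742 g/mol.
Mass of Fe per formula unit: 3 × 55.845 = 167.535 g.
Weight fraction Fe = 167.535 / 497.742 = 0.3366.

33.66 mass %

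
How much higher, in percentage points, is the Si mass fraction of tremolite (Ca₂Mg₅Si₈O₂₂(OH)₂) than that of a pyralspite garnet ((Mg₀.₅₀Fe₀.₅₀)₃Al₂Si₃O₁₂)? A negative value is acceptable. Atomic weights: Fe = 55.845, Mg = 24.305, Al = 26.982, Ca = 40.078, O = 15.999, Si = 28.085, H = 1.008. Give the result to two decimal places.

First mineral: 224.680 g Si in 812.353 g formula = 27.66 wt% Si.
Second mineral: 84.255 g Si in 450.432 g formula = 18.71 wt% Si.
27.66% − 18.71% gives a difference of 8.95 percentage points.

8.95 percentage points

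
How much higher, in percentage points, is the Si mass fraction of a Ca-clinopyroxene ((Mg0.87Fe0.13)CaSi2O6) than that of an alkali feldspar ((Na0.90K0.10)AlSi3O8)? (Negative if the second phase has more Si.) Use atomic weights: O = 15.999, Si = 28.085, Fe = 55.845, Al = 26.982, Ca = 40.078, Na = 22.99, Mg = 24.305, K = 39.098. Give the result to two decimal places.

M((Mg0.87Fe0.13)CaSi2O6) = 220.647 g/mol, so wt% Si = 56.170/220.647 × 100 = 25.46%.
M((Na0.90K0.10)AlSi3O8) = 263.830 g/mol, so wt% Si = 84.255/263.830 × 100 = 31.94%.
25.46 − 31.94 = -6.48 pp.

-6.48 percentage points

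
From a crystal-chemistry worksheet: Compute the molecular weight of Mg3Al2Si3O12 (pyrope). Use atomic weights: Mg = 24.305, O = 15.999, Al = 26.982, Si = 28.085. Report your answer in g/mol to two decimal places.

The formula mass is the sum 3×24.305 + 2×26.982 + 3×28.085 + 12×15.999.

403.12 g/mol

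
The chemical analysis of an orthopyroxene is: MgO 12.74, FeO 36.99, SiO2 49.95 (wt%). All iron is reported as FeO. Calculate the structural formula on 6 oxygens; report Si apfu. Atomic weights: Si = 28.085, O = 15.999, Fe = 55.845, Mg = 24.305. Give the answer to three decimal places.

2.000 Si apfu

MgO: 12.74/40.304 = 0.31610 mol → 0.31610 mol Mg, 0.31610 mol O.
FeO: 36.99/71.844 = 0.51487 mol → 0.51487 mol Fe, 0.51487 mol O.
SiO2: 49.95/60.083 = 0.83135 mol → 0.83135 mol Si, 1.66270 mol O.
Total oxygen = 2.49367 mol. Normalization factor = 6/2.49367 = 2.40609.
Si per 6 O = 0.83135 × 2.40609 = 2.000.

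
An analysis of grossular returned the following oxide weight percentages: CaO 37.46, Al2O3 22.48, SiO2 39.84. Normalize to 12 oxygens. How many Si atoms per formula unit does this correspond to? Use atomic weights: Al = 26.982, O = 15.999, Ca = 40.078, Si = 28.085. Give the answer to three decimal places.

2.996 Si apfu

37.46 wt% CaO ÷ 56.077 g/mol = 0.66801 mol, giving 0.66801 Ca and 0.66801 O.
22.48 wt% Al2O3 ÷ 101.961 g/mol = 0.22048 mol, giving 0.44096 Al and 0.66144 O.
39.84 wt% SiO2 ÷ 60.083 g/mol = 0.66308 mol, giving 0.66308 Si and 1.32616 O.
Oxygen sums to 2.65561; scaling by 12/2.65561 = 4.51874 puts the formula on 12 O.
Si: 0.66308 × 4.51874 = 2.996 atoms per formula unit.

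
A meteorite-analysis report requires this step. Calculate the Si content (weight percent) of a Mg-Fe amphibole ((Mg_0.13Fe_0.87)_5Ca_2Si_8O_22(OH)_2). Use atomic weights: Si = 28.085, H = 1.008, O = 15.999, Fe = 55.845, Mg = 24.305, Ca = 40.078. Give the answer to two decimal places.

23.66 weight percent

M((Mg_0.13Fe_0.87)_5Ca_2Si_8O_22(OH)_2) = 949.552 g/mol.
Si contributes 8 × 28.085 = 224.680 g per mole.
224.680/949.552 = 0.2366 → 23.66%.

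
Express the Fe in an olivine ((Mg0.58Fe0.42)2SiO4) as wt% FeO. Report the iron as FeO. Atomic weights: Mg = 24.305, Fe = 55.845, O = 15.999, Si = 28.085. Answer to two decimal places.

Formula mass = 167.185 g/mol.
0.84 Fe → 0.8400 mol FeO per formula unit; M(FeO) = 71.844, so FeO mass = 60.349 g.
60.349/167.185 × 100 = 36.10 wt%.

36.10 wt%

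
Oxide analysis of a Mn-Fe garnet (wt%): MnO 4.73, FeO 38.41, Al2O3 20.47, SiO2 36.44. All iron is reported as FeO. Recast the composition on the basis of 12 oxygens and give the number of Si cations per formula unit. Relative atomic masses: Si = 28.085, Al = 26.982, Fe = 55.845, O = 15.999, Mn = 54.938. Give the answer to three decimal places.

3.012 Si apfu

4.73 wt% MnO ÷ 70.937 g/mol = 0.06668 mol, giving 0.06668 Mn and 0.06668 O.
38.41 wt% FeO ÷ 71.844 g/mol = 0.53463 mol, giving 0.53463 Fe and 0.53463 O.
20.47 wt% Al2O3 ÷ 101.961 g/mol = 0.20076 mol, giving 0.40152 Al and 0.60228 O.
36.44 wt% SiO2 ÷ 60.083 g/mol = 0.60649 mol, giving 0.60649 Si and 1.21298 O.
Oxygen sums to 2.41657; scaling by 12/2.41657 = 4.96572 puts the formula on 12 O.
Si: 0.60649 × 4.96572 = 3.012 atoms per formula unit.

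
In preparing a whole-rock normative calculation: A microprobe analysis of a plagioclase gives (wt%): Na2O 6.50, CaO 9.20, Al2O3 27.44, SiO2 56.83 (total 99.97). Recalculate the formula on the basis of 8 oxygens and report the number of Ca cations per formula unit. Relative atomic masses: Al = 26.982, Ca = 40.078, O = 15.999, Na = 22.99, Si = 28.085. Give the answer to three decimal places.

0.442 Ca apfu

6.50 wt% Na2O ÷ 61.979 g/mol = 0.10487 mol, giving 0.20974 Na and 0.10487 O.
9.20 wt% CaO ÷ 56.077 g/mol = 0.16406 mol, giving 0.16406 Ca and 0.16406 O.
27.44 wt% Al2O3 ÷ 101.961 g/mol = 0.26912 mol, giving 0.53824 Al and 0.80736 O.
56.83 wt% SiO2 ÷ 60.083 g/mol = 0.94586 mol, giving 0.94586 Si and 1.89172 O.
Oxygen sums to 2.96801; scaling by 8/2.96801 = 2.69541 puts the formula on 8 O.
Ca: 0.16406 × 2.69541 = 0.442 atoms per formula unit.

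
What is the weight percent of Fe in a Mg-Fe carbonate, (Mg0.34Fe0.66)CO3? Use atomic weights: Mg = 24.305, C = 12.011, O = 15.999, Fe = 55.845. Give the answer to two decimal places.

Molar mass of (Mg0.34Fe0.66)CO3: 0.34×24.305 + 0.66×55.845 + 1×12.011 + 3×15.999 = 105.129 g/mol.
Mass of Fe per formula unit: 0.66 × 55.845 = 36.858 g.
Weight fraction Fe = 36.858 / 105.129 = 0.3506.

35.06 wt%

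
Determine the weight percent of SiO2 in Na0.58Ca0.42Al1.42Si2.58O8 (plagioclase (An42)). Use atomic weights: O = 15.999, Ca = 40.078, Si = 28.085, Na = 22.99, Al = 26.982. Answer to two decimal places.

M(Na0.58Ca0.42Al1.42Si2.58O8) = 268.933 g/mol; M(SiO2) = 60.083 g/mol.
Moles SiO2 per formula unit = 2.58 Si ÷ 1 = 2.5800.
SiO2 fraction = (2.5800 × 60.083) / 268.933 = 155.014/268.933 = 0.5764.

57.64 wt%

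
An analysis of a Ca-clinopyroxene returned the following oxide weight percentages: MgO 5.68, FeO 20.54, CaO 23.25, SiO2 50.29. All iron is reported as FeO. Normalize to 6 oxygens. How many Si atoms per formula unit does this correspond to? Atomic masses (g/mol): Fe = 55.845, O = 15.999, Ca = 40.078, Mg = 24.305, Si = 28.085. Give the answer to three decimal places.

1.996 Si apfu

MgO (M=40.304): mol = 0.14093; Mg = 0.14093, O = 0.14093.
FeO (M=71.844): mol = 0.28590; Fe = 0.28590, O = 0.28590.
CaO (M=56.077): mol = 0.41461; Ca = 0.41461, O = 0.41461.
SiO2 (M=60.083): mol = 0.83701; Si = 0.83701, O = 1.67402.
ΣO = 2.51546; factor = 6/ΣO = 2.38525.
Si apfu = 0.83701 × 2.38525 = 1.996.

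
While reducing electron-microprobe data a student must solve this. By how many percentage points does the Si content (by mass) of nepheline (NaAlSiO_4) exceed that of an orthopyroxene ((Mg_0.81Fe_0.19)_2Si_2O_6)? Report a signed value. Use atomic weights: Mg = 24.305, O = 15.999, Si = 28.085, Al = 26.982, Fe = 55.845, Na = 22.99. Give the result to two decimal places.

-6.63 percentage points

M(NaAlSiO_4) = 142.053 g/mol, so wt% Si = 28.085/142.053 × 100 = 19.77%.
M((Mg_0.81Fe_0.19)_2Si_2O_6) = 212.759 g/mol, so wt% Si = 56.170/212.759 × 100 = 26.40%.
19.77 − 26.40 = -6.63 pp.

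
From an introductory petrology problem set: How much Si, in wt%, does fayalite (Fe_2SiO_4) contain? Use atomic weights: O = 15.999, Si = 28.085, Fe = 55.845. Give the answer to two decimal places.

13.78 wt%

M(Fe_2SiO_4) = 203.771 g/mol.
Si contributes 1 × 28.085 = 28.085 g per mole.
28.085/203.771 = 0.1378 → 13.78%.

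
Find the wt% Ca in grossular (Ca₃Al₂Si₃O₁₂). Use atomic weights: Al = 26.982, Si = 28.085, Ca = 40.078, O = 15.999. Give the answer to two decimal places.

Molar mass of Ca₃Al₂Si₃O₁₂: 3·40.078 + 2·26.982 + 3·28.085 + 12·15.999 = 450.441 g/mol.
Mass of Ca per formula unit: 3 × 40.078 = 120.234 g.
Weight fraction Ca = 120.234 / 450.441 = 0.2669.

26.69 mass %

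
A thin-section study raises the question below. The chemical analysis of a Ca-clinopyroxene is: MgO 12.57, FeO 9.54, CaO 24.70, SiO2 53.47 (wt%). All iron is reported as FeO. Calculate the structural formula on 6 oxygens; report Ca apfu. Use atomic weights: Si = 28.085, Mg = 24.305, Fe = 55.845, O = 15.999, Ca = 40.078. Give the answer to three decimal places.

12.57 wt% MgO ÷ 40.304 g/mol = 0.31188 mol, giving 0.31188 Mg and 0.31188 O.
9.54 wt% FeO ÷ 71.844 g/mol = 0.13279 mol, giving 0.13279 Fe and 0.13279 O.
24.70 wt% CaO ÷ 56.077 g/mol = 0.44047 mol, giving 0.44047 Ca and 0.44047 O.
53.47 wt% SiO2 ÷ 60.083 g/mol = 0.88994 mol, giving 0.88994 Si and 1.77988 O.
Oxygen sums to 2.66502; scaling by 6/2.66502 = 2.25139 puts the formula on 6 O.
Ca: 0.44047 × 2.25139 = 0.992 atoms per formula unit.

0.992 Ca apfu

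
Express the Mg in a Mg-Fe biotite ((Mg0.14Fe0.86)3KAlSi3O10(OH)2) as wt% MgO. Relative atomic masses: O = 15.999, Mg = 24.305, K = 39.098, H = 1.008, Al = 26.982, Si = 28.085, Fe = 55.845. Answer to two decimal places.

Molar mass of (Mg0.14Fe0.86)3KAlSi3O10(OH)2 = 0.42×24.305 + 2.58×55.845 + 1×39.098 + 1×26.982 + 3×28.085 + 12×15.999 + 2×1.008 = 498.627 g/mol.
Each formula unit contains 0.42 Mg, equivalent to 0.42/1 = 0.4200 mol MgO.
M(MgO) = 1×24.305 + 1×15.999 = 40.304 g/mol.
Mass of MgO per formula unit = 0.4200 × 40.304 = 16.928 g.
MgO wt% = 16.928 / 498.627 × 100 = 3.39%.

3.39 wt%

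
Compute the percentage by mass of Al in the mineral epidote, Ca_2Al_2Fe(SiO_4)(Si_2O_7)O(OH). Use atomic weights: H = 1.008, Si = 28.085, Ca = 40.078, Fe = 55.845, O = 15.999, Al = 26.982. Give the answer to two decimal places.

11.17 wt%

M(Ca_2Al_2Fe(SiO_4)(Si_2O_7)O(OH)) = 483.215 g/mol.
Al contributes 2 × 26.982 = 53.964 g per mole.
53.964/483.215 = 0.1117 → 11.17%.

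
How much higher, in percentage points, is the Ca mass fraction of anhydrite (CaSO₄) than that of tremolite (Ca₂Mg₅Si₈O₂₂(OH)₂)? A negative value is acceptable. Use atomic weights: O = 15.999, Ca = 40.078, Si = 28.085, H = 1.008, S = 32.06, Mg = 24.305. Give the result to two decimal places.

M(CaSO₄) = 136.134 g/mol, so wt% Ca = 40.078/136.134 × 100 = 29.44%.
M(Ca₂Mg₅Si₈O₂₂(OH)₂) = 812.353 g/mol, so wt% Ca = 80.156/812.353 × 100 = 9.87%.
29.44 − 9.87 = 19.57 pp.

19.57 percentage points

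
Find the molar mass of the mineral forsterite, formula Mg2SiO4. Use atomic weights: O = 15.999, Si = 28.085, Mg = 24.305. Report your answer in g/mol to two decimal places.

140.69 g/mol

M = 2·24.305 + 1·28.085 + 4·15.999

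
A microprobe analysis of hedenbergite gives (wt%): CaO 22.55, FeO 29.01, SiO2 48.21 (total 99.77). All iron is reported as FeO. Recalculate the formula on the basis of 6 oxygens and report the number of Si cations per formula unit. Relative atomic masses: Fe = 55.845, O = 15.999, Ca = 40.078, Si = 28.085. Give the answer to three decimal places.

CaO: 22.55/56.077 = 0.40213 mol → 0.40213 mol Ca, 0.40213 mol O.
FeO: 29.01/71.844 = 0.40379 mol → 0.40379 mol Fe, 0.40379 mol O.
SiO2: 48.21/60.083 = 0.80239 mol → 0.80239 mol Si, 1.60478 mol O.
Total oxygen = 2.41070 mol. Normalization factor = 6/2.41070 = 2.48890.
Si per 6 O = 0.80239 × 2.48890 = 1.997.

1.997 Si apfu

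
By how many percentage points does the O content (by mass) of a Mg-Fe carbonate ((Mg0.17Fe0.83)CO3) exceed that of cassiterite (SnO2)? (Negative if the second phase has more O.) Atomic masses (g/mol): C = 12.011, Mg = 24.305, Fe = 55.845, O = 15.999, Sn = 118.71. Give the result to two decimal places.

22.21 percentage points

M((Mg0.17Fe0.83)CO3) = 110.491 g/mol, so wt% O = 47.997/110.491 × 100 = 43.44%.
M(SnO2) = 150.708 g/mol, so wt% O = 31.998/150.708 × 100 = 21.23%.
43.44 − 21.23 = 22.21 pp.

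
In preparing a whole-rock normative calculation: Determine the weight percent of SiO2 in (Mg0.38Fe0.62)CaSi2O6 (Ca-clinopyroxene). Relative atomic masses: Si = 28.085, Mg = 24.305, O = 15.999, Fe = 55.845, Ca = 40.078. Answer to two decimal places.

50.90 wt%

M((Mg0.38Fe0.62)CaSi2O6) = 236.102 g/mol; M(SiO2) = 60.083 g/mol.
Moles SiO2 per formula unit = 2 Si ÷ 1 = 2.0000.
SiO2 fraction = (2.0000 × 60.083) / 236.102 = 120.166/236.102 = 0.5090.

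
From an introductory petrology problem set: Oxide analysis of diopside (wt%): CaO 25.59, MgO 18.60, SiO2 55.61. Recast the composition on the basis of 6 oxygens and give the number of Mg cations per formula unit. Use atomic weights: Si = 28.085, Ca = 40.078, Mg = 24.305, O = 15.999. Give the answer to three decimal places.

25.59 wt% CaO ÷ 56.077 g/mol = 0.45634 mol, giving 0.45634 Ca and 0.45634 O.
18.60 wt% MgO ÷ 40.304 g/mol = 0.46149 mol, giving 0.46149 Mg and 0.46149 O.
55.61 wt% SiO2 ÷ 60.083 g/mol = 0.92555 mol, giving 0.92555 Si and 1.85110 O.
Oxygen sums to 2.76893; scaling by 6/2.76893 = 2.16690 puts the formula on 6 O.
Mg: 0.46149 × 2.16690 = 1.000 atoms per formula unit.

1.000 Mg apfu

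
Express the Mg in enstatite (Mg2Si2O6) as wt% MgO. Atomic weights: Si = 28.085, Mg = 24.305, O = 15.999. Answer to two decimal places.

40.15 wt%

Molar mass of Mg2Si2O6 = 2·24.305 + 2·28.085 + 6·15.999 = 200.774 g/mol.
Each formula unit contains 2 Mg, equivalent to 2/1 = 2.0000 mol MgO.
M(MgO) = 1×24.305 + 1×15.999 = 40.304 g/mol.
Mass of MgO per formula unit = 2.0000 × 40.304 = 80.608 g.
MgO wt% = 80.608 / 200.774 × 100 = 40.15%.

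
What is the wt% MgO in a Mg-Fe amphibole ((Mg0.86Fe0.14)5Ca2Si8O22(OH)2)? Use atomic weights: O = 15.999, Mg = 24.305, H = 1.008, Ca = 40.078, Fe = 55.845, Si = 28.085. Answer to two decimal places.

20.77 wt%

M((Mg0.86Fe0.14)5Ca2Si8O22(OH)2) = 834.431 g/mol; M(MgO) = 40.304 g/mol.
Moles MgO per formula unit = 4.30 Mg ÷ 1 = 4.3000.
MgO fraction = (4.3000 × 40.304) / 834.431 = 173.307/834.431 = 0.2077.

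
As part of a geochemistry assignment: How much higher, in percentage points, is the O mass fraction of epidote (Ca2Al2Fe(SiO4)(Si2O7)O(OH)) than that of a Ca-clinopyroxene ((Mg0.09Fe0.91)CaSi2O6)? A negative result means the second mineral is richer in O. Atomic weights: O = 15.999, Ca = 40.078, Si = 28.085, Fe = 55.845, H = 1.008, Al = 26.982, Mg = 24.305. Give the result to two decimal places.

M(Ca2Al2Fe(SiO4)(Si2O7)O(OH)) = 483.215 g/mol, so wt% O = 207.987/483.215 × 100 = 43.04%.
M((Mg0.09Fe0.91)CaSi2O6) = 245.248 g/mol, so wt% O = 95.994/245.248 × 100 = 39.14%.
43.04 − 39.14 = 3.90 pp.

3.90 percentage points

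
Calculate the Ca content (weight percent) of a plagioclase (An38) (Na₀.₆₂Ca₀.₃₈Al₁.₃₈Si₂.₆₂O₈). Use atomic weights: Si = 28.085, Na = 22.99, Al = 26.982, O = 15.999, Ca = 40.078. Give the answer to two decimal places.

5.68 weight percent

Formula mass = 0.62×22.99 + 0.38×40.078 + 1.38×26.982 + 2.62×28.085 + 8×15.999 = 268.293 g/mol, of which 15.230 g is Ca.
So Ca makes up 15.230/268.293 = 0.0568 of the mass, i.e. 5.68%.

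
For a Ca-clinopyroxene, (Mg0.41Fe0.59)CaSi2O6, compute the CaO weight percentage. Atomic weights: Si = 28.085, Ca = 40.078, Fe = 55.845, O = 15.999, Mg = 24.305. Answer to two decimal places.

23.85 wt%

Formula mass = 235.156 g/mol.
1 Ca → 1.0000 mol CaO per formula unit; M(CaO) = 56.077, so CaO mass = 56.077 g.
56.077/235.156 × 100 = 23.85 wt%.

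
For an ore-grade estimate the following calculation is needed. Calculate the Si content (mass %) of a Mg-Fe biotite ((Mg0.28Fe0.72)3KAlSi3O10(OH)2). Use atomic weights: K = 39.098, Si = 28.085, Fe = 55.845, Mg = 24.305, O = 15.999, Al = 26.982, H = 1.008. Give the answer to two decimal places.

Formula mass = 0.84*24.305 + 2.16*55.845 + 1*39.098 + 1*26.982 + 3*28.085 + 12*15.999 + 2*1.008 = 485.380 g/mol, of which 84.255 g is Si.
So Si makes up 84.255/485.380 = 0.1736 of the mass, i.e. 17.36%.

17.36 mass %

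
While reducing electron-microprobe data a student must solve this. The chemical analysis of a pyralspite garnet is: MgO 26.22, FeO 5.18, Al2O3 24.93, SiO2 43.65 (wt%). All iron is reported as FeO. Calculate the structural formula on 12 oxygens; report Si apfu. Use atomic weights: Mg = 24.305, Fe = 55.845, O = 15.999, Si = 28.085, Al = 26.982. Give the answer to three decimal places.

MgO: 26.22/40.304 = 0.65056 mol → 0.65056 mol Mg, 0.65056 mol O.
FeO: 5.18/71.844 = 0.07210 mol → 0.07210 mol Fe, 0.07210 mol O.
Al2O3: 24.93/101.961 = 0.24451 mol → 0.48902 mol Al, 0.73353 mol O.
SiO2: 43.65/60.083 = 0.72650 mol → 0.72650 mol Si, 1.45300 mol O.
Total oxygen = 2.90919 mol. Normalization factor = 12/2.90919 = 4.12486.
Si per 12 O = 0.72650 × 4.12486 = 2.997.

2.997 Si apfu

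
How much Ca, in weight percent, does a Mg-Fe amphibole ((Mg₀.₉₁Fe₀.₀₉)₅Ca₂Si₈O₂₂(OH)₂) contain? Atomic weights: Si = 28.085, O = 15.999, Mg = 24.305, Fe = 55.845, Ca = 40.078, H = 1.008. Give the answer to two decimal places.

9.70 weight percent

M((Mg₀.₉₁Fe₀.₀₉)₅Ca₂Si₈O₂₂(OH)₂) = 826.546 g/mol.
Ca contributes 2 × 40.078 = 80.156 g per mole.
80.156/826.546 = 0.0970 → 9.70%.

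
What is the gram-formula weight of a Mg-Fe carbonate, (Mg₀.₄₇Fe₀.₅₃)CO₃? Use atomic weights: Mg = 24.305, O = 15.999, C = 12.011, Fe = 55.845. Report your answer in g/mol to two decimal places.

101.03 g/mol

M = 0.47·24.305 + 0.53·55.845 + 1·12.011 + 3·15.999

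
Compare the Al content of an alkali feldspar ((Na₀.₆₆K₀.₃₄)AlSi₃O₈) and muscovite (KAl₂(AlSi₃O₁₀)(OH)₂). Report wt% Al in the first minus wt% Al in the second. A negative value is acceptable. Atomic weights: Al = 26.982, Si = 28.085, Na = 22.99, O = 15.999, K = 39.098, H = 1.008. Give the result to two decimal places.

-10.24 percentage points

M((Na₀.₆₆K₀.₃₄)AlSi₃O₈) = 267.696 g/mol, so wt% Al = 26.982/267.696 × 100 = 10.08%.
M(KAl₂(AlSi₃O₁₀)(OH)₂) = 398.303 g/mol, so wt% Al = 80.946/398.303 × 100 = 20.32%.
10.08 − 20.32 = -10.24 pp.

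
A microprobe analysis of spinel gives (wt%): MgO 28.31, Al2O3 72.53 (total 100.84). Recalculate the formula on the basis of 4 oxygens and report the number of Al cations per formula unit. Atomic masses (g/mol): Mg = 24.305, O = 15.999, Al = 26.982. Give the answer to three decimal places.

2.006 Al apfu

MgO (M=40.304): mol = 0.70241; Mg = 0.70241, O = 0.70241.
Al2O3 (M=101.961): mol = 0.71135; Al = 1.42270, O = 2.13405.
ΣO = 2.83646; factor = 4/ΣO = 1.41021.
Al apfu = 1.42270 × 1.41021 = 2.006.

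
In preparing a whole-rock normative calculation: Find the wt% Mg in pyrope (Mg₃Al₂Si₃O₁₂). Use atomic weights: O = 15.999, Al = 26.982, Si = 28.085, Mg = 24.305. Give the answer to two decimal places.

Formula mass = 3*24.305 + 2*26.982 + 3*28.085 + 12*15.999 = 403.122 g/mol, of which 72.915 g is Mg.
So Mg makes up 72.915/403.122 = 0.1809 of the mass, i.e. 18.09%.

18.09 weight percent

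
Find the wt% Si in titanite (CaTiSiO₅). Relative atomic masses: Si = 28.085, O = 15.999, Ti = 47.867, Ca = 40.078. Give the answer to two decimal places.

Molar mass of CaTiSiO₅: 1×40.078 + 1×47.867 + 1×28.085 + 5×15.999 = 196.025 g/mol.
Mass of Si per formula unit: 1 × 28.085 = 28.085 g.
Weight fraction Si = 28.085 / 196.025 = 0.1433.

14.33 wt%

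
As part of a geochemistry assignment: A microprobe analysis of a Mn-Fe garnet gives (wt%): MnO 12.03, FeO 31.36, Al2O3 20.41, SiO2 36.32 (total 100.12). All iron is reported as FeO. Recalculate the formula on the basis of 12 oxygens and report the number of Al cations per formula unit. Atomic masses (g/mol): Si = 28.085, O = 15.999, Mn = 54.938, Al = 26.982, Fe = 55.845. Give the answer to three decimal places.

12.03 wt% MnO ÷ 70.937 g/mol = 0.16959 mol, giving 0.16959 Mn and 0.16959 O.
31.36 wt% FeO ÷ 71.844 g/mol = 0.43650 mol, giving 0.43650 Fe and 0.43650 O.
20.41 wt% Al2O3 ÷ 101.961 g/mol = 0.20017 mol, giving 0.40034 Al and 0.60051 O.
36.32 wt% SiO2 ÷ 60.083 g/mol = 0.60450 mol, giving 0.60450 Si and 1.20900 O.
Oxygen sums to 2.41560; scaling by 12/2.41560 = 4.96771 puts the formula on 12 O.
Al: 0.40034 × 4.96771 = 1.989 atoms per formula unit.

1.989 Al apfu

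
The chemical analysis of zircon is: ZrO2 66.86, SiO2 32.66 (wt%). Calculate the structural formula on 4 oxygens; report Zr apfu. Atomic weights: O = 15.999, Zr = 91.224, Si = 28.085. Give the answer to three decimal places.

ZrO2: 66.86/123.222 = 0.54260 mol → 0.54260 mol Zr, 1.08520 mol O.
SiO2: 32.66/60.083 = 0.54358 mol → 0.54358 mol Si, 1.08716 mol O.
Total oxygen = 2.17236 mol. Normalization factor = 4/2.17236 = 1.84132.
Zr per 4 O = 0.54260 × 1.84132 = 0.999.

0.999 Zr apfu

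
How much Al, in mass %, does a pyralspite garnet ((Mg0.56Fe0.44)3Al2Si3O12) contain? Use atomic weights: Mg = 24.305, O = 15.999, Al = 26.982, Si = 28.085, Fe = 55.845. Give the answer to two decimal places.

12.13 mass %

Molar mass of (Mg0.56Fe0.44)3Al2Si3O12: 1.68·24.305 + 1.32·55.845 + 2·26.982 + 3·28.085 + 12·15.999 = 444.755 g/mol.
Mass of Al per formula unit: 2 × 26.982 = 53.964 g.
Weight fraction Al = 53.964 / 444.755 = 0.1213.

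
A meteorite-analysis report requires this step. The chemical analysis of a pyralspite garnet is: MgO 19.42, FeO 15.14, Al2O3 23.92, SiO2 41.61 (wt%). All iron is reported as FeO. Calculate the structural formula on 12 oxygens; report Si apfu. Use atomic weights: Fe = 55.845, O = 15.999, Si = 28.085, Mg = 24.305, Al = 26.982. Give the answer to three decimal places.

MgO: 19.42/40.304 = 0.48184 mol → 0.48184 mol Mg, 0.48184 mol O.
FeO: 15.14/71.844 = 0.21073 mol → 0.21073 mol Fe, 0.21073 mol O.
Al2O3: 23.92/101.961 = 0.23460 mol → 0.46920 mol Al, 0.70380 mol O.
SiO2: 41.61/60.083 = 0.69254 mol → 0.69254 mol Si, 1.38508 mol O.
Total oxygen = 2.78145 mol. Normalization factor = 12/2.78145 = 4.31430.
Si per 12 O = 0.69254 × 4.31430 = 2.988.

2.988 Si apfu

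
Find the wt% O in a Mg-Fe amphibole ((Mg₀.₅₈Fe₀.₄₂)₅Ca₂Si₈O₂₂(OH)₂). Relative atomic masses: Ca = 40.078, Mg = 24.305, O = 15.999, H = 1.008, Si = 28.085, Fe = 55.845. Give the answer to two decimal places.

43.70 mass %

M((Mg₀.₅₈Fe₀.₄₂)₅Ca₂Si₈O₂₂(OH)₂) = 878.587 g/mol.
O contributes 24 × 15.999 = 383.976 g per mole.
383.976/878.587 = 0.4370 → 43.70%.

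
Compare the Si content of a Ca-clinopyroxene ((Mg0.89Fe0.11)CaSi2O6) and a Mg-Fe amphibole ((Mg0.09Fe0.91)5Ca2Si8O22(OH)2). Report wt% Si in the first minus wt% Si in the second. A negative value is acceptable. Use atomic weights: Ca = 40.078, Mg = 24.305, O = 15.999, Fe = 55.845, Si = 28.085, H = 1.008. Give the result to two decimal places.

2.02 percentage points

First mineral: 56.170 g Si in 220.016 g formula = 25.53 wt% Si.
Second mineral: 224.680 g Si in 955.860 g formula = 23.51 wt% Si.
25.53% − 23.51% gives a difference of 2.02 percentage points.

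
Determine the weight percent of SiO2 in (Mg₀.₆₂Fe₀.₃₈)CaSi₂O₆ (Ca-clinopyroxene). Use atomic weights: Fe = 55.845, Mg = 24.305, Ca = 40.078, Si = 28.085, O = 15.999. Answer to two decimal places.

52.58 wt%

Molar mass of (Mg₀.₆₂Fe₀.₃₈)CaSi₂O₆ = 0.62*24.305 + 0.38*55.845 + 1*40.078 + 2*28.085 + 6*15.999 = 228.532 g/mol.
Each formula unit contains 2 Si, equivalent to 2/1 = 2.0000 mol SiO2.
M(SiO2) = 1×28.085 + 2×15.999 = 60.083 g/mol.
Mass of SiO2 per formula unit = 2.0000 × 60.083 = 120.166 g.
SiO2 wt% = 120.166 / 228.532 × 100 = 52.58%.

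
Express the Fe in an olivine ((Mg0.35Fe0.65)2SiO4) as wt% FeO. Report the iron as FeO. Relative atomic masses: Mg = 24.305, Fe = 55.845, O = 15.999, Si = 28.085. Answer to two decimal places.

51.40 wt%

Molar mass of (Mg0.35Fe0.65)2SiO4 = 0.70×24.305 + 1.30×55.845 + 1×28.085 + 4×15.999 = 181.693 g/mol.
Each formula unit contains 1.30 Fe, equivalent to 1.30/1 = 1.3000 mol FeO.
M(FeO) = 1×55.845 + 1×15.999 = 71.844 g/mol.
Mass of FeO per formula unit = 1.3000 × 71.844 = 93.397 g.
FeO wt% = 93.397 / 181.693 × 100 = 51.40%.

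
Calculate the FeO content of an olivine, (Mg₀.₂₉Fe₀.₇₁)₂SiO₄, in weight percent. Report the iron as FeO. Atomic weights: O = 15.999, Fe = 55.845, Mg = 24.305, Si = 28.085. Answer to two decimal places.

M((Mg₀.₂₉Fe₀.₇₁)₂SiO₄) = 185.478 g/mol; M(FeO) = 71.844 g/mol.
Moles FeO per formula unit = 1.42 Fe ÷ 1 = 1.4200.
FeO fraction = (1.4200 × 71.844) / 185.478 = 102.018/185.478 = 0.5500.

55.00 wt%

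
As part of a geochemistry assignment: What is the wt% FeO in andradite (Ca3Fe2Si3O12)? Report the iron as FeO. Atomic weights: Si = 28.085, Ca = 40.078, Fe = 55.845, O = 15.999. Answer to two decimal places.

Molar mass of Ca3Fe2Si3O12 = 3*40.078 + 2*55.845 + 3*28.085 + 12*15.999 = 508.167 g/mol.
Each formula unit contains 2 Fe, equivalent to 2/1 = 2.0000 mol FeO.
M(FeO) = 1×55.845 + 1×15.999 = 71.844 g/mol.
Mass of FeO per formula unit = 2.0000 × 71.844 = 143.688 g.
FeO wt% = 143.688 / 508.167 × 100 = 28.28%.

28.28 wt%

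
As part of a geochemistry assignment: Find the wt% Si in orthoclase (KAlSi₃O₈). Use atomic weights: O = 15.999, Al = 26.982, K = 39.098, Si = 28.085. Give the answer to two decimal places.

Molar mass of KAlSi₃O₈: 1*39.098 + 1*26.982 + 3*28.085 + 8*15.999 = 278.327 g/mol.
Mass of Si per formula unit: 3 × 28.085 = 84.255 g.
Weight fraction Si = 84.255 / 278.327 = 0.3027.

30.27 wt%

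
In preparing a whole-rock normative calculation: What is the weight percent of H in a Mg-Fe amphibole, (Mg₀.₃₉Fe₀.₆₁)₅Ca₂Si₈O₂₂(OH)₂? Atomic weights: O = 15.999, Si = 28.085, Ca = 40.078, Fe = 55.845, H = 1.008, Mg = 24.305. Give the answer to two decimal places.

Molar mass of (Mg₀.₃₉Fe₀.₆₁)₅Ca₂Si₈O₂₂(OH)₂: 1.95×24.305 + 3.05×55.845 + 2×40.078 + 8×28.085 + 24×15.999 + 2×1.008 = 908.550 g/mol.
Mass of H per formula unit: 2 × 1.008 = 2.016 g.
Weight fraction H = 2.016 / 908.550 = 0.0022.

0.22 mass %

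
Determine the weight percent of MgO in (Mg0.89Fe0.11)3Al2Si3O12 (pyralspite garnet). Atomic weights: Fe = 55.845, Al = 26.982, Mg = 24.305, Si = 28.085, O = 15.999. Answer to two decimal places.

M((Mg0.89Fe0.11)3Al2Si3O12) = 413.530 g/mol; M(MgO) = 40.304 g/mol.
Moles MgO per formula unit = 2.67 Mg ÷ 1 = 2.6700.
MgO fraction = (2.6700 × 40.304) / 413.530 = 107.612/413.530 = 0.2602.

26.02 wt%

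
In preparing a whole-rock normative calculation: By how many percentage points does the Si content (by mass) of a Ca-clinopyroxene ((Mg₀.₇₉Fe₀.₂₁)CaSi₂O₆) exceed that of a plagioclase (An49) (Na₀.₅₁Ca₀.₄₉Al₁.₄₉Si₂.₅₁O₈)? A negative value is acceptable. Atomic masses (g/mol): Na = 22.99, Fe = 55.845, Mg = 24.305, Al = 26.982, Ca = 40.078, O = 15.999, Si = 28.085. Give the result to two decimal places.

First mineral: 56.170 g Si in 223.170 g formula = 25.17 wt% Si.
Second mineral: 70.493 g Si in 270.052 g formula = 26.10 wt% Si.
25.17% − 26.10% gives a difference of -0.93 percentage points.

-0.93 percentage points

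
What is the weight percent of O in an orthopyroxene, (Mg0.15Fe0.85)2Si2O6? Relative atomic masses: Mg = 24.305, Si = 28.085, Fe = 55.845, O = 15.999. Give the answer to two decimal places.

Molar mass of (Mg0.15Fe0.85)2Si2O6: 0.30×24.305 + 1.70×55.845 + 2×28.085 + 6×15.999 = 254.392 g/mol.
Mass of O per formula unit: 6 × 15.999 = 95.994 g.
Weight fraction O = 95.994 / 254.392 = 0.3773.

37.73 weight percent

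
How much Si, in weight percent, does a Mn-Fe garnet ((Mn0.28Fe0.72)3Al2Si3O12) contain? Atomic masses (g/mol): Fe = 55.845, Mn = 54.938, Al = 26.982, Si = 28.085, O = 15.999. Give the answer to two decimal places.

16.95 weight percent

Formula mass = 0.84·54.938 + 2.16·55.845 + 2·26.982 + 3·28.085 + 12·15.999 = 496.980 g/mol, of which 84.255 g is Si.
So Si makes up 84.255/496.980 = 0.1695 of the mass, i.e. 16.95%.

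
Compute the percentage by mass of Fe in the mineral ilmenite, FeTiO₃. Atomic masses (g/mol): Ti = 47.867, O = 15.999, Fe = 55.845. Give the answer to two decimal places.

36.81 weight percent

Formula mass = 1*55.845 + 1*47.867 + 3*15.999 = 151.709 g/mol, of which 55.845 g is Fe.
So Fe makes up 55.845/151.709 = 0.3681 of the mass, i.e. 36.81%.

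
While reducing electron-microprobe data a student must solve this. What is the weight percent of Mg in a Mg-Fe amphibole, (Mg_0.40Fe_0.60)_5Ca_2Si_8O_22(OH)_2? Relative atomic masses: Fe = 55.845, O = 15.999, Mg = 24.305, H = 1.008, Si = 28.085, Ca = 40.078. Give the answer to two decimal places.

5.36 mass %

Formula mass = 2·24.305 + 3·55.845 + 2·40.078 + 8·28.085 + 24·15.999 + 2·1.008 = 906.973 g/mol, of which 48.610 g is Mg.
So Mg makes up 48.610/906.973 = 0.0536 of the mass, i.e. 5.36%.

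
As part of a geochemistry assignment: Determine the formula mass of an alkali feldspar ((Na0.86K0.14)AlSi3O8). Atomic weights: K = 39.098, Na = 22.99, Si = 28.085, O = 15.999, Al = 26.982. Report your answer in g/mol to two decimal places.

M = 0.86·22.99 + 0.14·39.098 + 1·26.982 + 3·28.085 + 8·15.999

264.47 g/mol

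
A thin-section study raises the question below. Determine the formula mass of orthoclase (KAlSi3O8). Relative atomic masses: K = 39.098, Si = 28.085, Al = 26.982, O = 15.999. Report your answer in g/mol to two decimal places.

278.33 g/mol

M = 1×39.098 + 1×26.982 + 3×28.085 + 8×15.999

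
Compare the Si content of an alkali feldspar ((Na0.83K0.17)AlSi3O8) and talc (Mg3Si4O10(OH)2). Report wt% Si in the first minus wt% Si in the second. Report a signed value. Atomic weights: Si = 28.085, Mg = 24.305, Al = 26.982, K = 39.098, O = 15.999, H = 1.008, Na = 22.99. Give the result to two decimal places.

First mineral: 84.255 g Si in 264.957 g formula = 31.80 wt% Si.
Second mineral: 112.340 g Si in 379.259 g formula = 29.62 wt% Si.
31.80% − 29.62% gives a difference of 2.18 percentage points.

2.18 percentage points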